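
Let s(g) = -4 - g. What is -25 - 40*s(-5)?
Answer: -65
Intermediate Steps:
-25 - 40*s(-5) = -25 - 40*(-4 - 1*(-5)) = -25 - 40*(-4 + 5) = -25 - 40*1 = -25 - 40 = -65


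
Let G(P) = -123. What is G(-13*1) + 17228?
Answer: 17105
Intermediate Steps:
G(-13*1) + 17228 = -123 + 17228 = 17105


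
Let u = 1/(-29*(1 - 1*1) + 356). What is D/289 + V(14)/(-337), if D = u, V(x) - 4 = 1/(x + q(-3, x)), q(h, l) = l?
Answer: -1452057/121351678 ≈ -0.011966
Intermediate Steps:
V(x) = 4 + 1/(2*x) (V(x) = 4 + 1/(x + x) = 4 + 1/(2*x))
u = 1/356 (u = 1/(-29*(1 - 1) + 356) = 1/(-29*0 + 356) = 1/(0 + 356) = 1/356 ≈ 0.0028090)
D = 1/356 ≈ 0.0028090
D/289 + V(14)/(-337) = (1/356)/289 + (4 + (1/2)/14)/(-337) = (1/356)*(1/289) + (4 + (1/2)*(1/14))*(-1/337) = 1/102884 + (4 + 1/28)*(-1/337) = 1/102884 + (113/28)*(-1/337) = 1/102884 - 113/9436 = -1452057/121351678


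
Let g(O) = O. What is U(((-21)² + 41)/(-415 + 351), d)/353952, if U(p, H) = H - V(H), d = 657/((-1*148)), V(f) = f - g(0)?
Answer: 0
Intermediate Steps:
V(f) = f (V(f) = f - 1*0 = f + 0 = f)
d = -657/148 (d = 657/(-148) = 657*(-1/148) = -657/148 ≈ -4.4392)
U(p, H) = 0 (U(p, H) = H - H = 0)
U(((-21)² + 41)/(-415 + 351), d)/353952 = 0/353952 = 0*(1/353952) = 0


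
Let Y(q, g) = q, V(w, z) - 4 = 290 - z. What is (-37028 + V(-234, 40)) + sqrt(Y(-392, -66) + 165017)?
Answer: -36774 + 5*sqrt(6585) ≈ -36368.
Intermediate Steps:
V(w, z) = 294 - z (V(w, z) = 4 + (290 - z) = 294 - z)
(-37028 + V(-234, 40)) + sqrt(Y(-392, -66) + 165017) = (-37028 + (294 - 1*40)) + sqrt(-392 + 165017) = (-37028 + (294 - 40)) + sqrt(164625) = (-37028 + 254) + 5*sqrt(6585) = -36774 + 5*sqrt(6585)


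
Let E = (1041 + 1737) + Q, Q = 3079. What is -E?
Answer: -5857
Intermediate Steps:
E = 5857 (E = (1041 + 1737) + 3079 = 2778 + 3079 = 5857)
-E = -1*5857 = -5857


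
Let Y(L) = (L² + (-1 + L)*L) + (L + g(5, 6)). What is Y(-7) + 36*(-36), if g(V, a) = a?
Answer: -1192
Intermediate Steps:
Y(L) = 6 + L + L² + L*(-1 + L) (Y(L) = (L² + (-1 + L)*L) + (L + 6) = (L² + L*(-1 + L)) + (6 + L) = 6 + L + L² + L*(-1 + L))
Y(-7) + 36*(-36) = (6 + 2*(-7)²) + 36*(-36) = (6 + 2*49) - 1296 = (6 + 98) - 1296 = 104 - 1296 = -1192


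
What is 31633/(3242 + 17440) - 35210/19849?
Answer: -100329803/410517018 ≈ -0.24440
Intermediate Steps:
31633/(3242 + 17440) - 35210/19849 = 31633/20682 - 35210*1/19849 = 31633*(1/20682) - 35210/19849 = 31633/20682 - 35210/19849 = -100329803/410517018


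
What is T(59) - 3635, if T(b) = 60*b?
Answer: -95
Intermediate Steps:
T(59) - 3635 = 60*59 - 3635 = 3540 - 3635 = -95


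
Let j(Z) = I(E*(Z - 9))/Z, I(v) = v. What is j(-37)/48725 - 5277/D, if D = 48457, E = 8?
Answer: -9495675349/87359491025 ≈ -0.10870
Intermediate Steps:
j(Z) = (-72 + 8*Z)/Z (j(Z) = (8*(Z - 9))/Z = (8*(-9 + Z))/Z = (-72 + 8*Z)/Z)
j(-37)/48725 - 5277/D = (8 - 72/(-37))/48725 - 5277/48457 = (8 - 72*(-1/37))*(1/48725) - 5277*1/48457 = (8 + 72/37)*(1/48725) - 5277/48457 = (368/37)*(1/48725) - 5277/48457 = 368/1802825 - 5277/48457 = -9495675349/87359491025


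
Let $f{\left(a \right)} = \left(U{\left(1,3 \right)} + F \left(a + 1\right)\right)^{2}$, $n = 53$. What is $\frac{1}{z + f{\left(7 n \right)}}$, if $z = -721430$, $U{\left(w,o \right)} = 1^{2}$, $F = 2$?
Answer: $- \frac{1}{166405} \approx -6.0094 \cdot 10^{-6}$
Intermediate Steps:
$U{\left(w,o \right)} = 1$
$f{\left(a \right)} = \left(3 + 2 a\right)^{2}$ ($f{\left(a \right)} = \left(1 + 2 \left(a + 1\right)\right)^{2} = \left(1 + 2 \left(1 + a\right)\right)^{2} = \left(1 + \left(2 + 2 a\right)\right)^{2} = \left(3 + 2 a\right)^{2}$)
$\frac{1}{z + f{\left(7 n \right)}} = \frac{1}{-721430 + \left(3 + 2 \cdot 7 \cdot 53\right)^{2}} = \frac{1}{-721430 + \left(3 + 2 \cdot 371\right)^{2}} = \frac{1}{-721430 + \left(3 + 742\right)^{2}} = \frac{1}{-721430 + 745^{2}} = \frac{1}{-721430 + 555025} = \frac{1}{-166405} = - \frac{1}{166405}$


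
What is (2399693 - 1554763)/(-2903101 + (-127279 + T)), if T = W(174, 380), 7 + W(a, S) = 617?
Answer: -84493/302977 ≈ -0.27888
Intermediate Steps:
W(a, S) = 610 (W(a, S) = -7 + 617 = 610)
T = 610
(2399693 - 1554763)/(-2903101 + (-127279 + T)) = (2399693 - 1554763)/(-2903101 + (-127279 + 610)) = 844930/(-2903101 - 126669) = 844930/(-3029770) = 844930*(-1/3029770) = -84493/302977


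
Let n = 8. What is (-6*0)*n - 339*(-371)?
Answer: 125769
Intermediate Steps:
(-6*0)*n - 339*(-371) = -6*0*8 - 339*(-371) = 0*8 + 125769 = 0 + 125769 = 125769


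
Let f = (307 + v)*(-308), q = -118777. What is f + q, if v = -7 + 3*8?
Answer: -218569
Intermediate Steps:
v = 17 (v = -7 + 24 = 17)
f = -99792 (f = (307 + 17)*(-308) = 324*(-308) = -99792)
f + q = -99792 - 118777 = -218569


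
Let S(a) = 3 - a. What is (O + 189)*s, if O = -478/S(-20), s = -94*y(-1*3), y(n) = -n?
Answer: -1091058/23 ≈ -47437.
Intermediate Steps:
s = -282 (s = -(-94)*(-1*3) = -(-94)*(-3) = -94*3 = -282)
O = -478/23 (O = -478/(3 - 1*(-20)) = -478/(3 + 20) = -478/23 ≈ -20.783)
(O + 189)*s = (-478/23 + 189)*(-282) = (3869/23)*(-282) = -1091058/23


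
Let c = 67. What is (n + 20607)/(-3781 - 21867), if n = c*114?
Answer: -4035/3664 ≈ -1.1013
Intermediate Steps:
n = 7638 (n = 67*114 = 7638)
(n + 20607)/(-3781 - 21867) = (7638 + 20607)/(-3781 - 21867) = 28245/(-25648) = 28245*(-1/25648) = -4035/3664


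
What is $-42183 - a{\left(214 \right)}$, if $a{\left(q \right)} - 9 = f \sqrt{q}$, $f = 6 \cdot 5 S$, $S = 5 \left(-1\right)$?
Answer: $-42192 + 150 \sqrt{214} \approx -39998.0$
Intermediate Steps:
$S = -5$
$f = -150$ ($f = 6 \cdot 5 \left(-5\right) = 30 \left(-5\right) = -150$)
$a{\left(q \right)} = 9 - 150 \sqrt{q}$
$-42183 - a{\left(214 \right)} = -42183 - \left(9 - 150 \sqrt{214}\right) = -42192 + 150 \sqrt{214}$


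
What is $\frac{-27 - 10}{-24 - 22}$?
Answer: $\frac{37}{46} \approx 0.80435$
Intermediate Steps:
$\frac{-27 - 10}{-24 - 22} = - \frac{37}{-46} = \left(-37\right) \left(- \frac{1}{46}\right) = \frac{37}{46}$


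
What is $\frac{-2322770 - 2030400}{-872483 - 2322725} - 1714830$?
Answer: $- \frac{2739617090735}{1597604} \approx -1.7148 \cdot 10^{6}$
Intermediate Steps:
$\frac{-2322770 - 2030400}{-872483 - 2322725} - 1714830 = - \frac{4353170}{-3195208} - 1714830 = \left(-4353170\right) \left(- \frac{1}{3195208}\right) - 1714830 = \frac{2176585}{1597604} - 1714830 = - \frac{2739617090735}{1597604}$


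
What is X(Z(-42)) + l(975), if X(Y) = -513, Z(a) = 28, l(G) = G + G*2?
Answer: 2412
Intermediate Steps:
l(G) = 3*G (l(G) = G + 2*G = 3*G)
X(Z(-42)) + l(975) = -513 + 3*975 = -513 + 2925 = 2412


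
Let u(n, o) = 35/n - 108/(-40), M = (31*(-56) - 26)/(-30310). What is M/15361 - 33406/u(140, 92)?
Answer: -155535633402621/13734961345 ≈ -11324.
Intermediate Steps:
M = 881/15155 (M = (-1736 - 26)*(-1/30310) = -1762*(-1/30310) = 881/15155 ≈ 0.058133)
u(n, o) = 27/10 + 35/n (u(n, o) = 35/n - 108*(-1/40) = 35/n + 27/10 = 27/10 + 35/n)
M/15361 - 33406/u(140, 92) = (881/15155)/15361 - 33406/(27/10 + 35/140) = (881/15155)*(1/15361) - 33406/(27/10 + 35*(1/140)) = 881/232795955 - 33406/(27/10 + ¼) = 881/232795955 - 33406/59/20 = 881/232795955 - 33406*20/59 = 881/232795955 - 668120/59 = -155535633402621/13734961345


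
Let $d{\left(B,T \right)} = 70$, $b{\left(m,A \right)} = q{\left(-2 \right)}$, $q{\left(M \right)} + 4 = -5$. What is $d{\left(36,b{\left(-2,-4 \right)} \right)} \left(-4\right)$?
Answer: $-280$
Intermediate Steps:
$q{\left(M \right)} = -9$ ($q{\left(M \right)} = -4 - 5 = -9$)
$b{\left(m,A \right)} = -9$
$d{\left(36,b{\left(-2,-4 \right)} \right)} \left(-4\right) = 70 \left(-4\right) = -280$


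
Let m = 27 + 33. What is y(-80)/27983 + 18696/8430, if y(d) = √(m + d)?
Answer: 3116/1405 + 2*I*√5/27983 ≈ 2.2178 + 0.00015982*I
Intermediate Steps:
m = 60
y(d) = √(60 + d)
y(-80)/27983 + 18696/8430 = √(60 - 80)/27983 + 18696/8430 = √(-20)*(1/27983) + 18696*(1/8430) = (2*I*√5)*(1/27983) + 3116/1405 = 2*I*√5/27983 + 3116/1405 = 3116/1405 + 2*I*√5/27983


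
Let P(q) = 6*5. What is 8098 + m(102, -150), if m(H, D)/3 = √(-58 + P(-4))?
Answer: 8098 + 6*I*√7 ≈ 8098.0 + 15.875*I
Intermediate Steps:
P(q) = 30
m(H, D) = 6*I*√7 (m(H, D) = 3*√(-58 + 30) = 3*√(-28) = 3*(2*I*√7) = 6*I*√7)
8098 + m(102, -150) = 8098 + 6*I*√7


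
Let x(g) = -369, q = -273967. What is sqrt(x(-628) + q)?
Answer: 4*I*sqrt(17146) ≈ 523.77*I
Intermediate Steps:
sqrt(x(-628) + q) = sqrt(-369 - 273967) = sqrt(-274336) = 4*I*sqrt(17146)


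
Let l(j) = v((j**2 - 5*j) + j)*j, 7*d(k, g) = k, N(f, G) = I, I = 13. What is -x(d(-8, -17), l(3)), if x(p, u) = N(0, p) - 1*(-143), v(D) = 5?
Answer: -156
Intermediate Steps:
N(f, G) = 13
d(k, g) = k/7
l(j) = 5*j
x(p, u) = 156 (x(p, u) = 13 - 1*(-143) = 13 + 143 = 156)
-x(d(-8, -17), l(3)) = -1*156 = -156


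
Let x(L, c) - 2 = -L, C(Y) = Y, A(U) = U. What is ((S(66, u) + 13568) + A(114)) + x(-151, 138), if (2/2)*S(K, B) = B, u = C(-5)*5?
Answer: 13810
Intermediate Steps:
u = -25 (u = -5*5 = -25)
x(L, c) = 2 - L
S(K, B) = B
((S(66, u) + 13568) + A(114)) + x(-151, 138) = ((-25 + 13568) + 114) + (2 - 1*(-151)) = (13543 + 114) + (2 + 151) = 13657 + 153 = 13810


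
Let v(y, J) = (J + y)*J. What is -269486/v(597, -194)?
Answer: 134743/39091 ≈ 3.4469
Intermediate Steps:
v(y, J) = J*(J + y)
-269486/v(597, -194) = -269486*(-1/(194*(-194 + 597))) = -269486/((-194*403)) = -269486/(-78182) = -269486*(-1/78182) = 134743/39091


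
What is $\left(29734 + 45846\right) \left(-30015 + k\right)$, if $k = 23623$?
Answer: $-483107360$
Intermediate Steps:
$\left(29734 + 45846\right) \left(-30015 + k\right) = \left(29734 + 45846\right) \left(-30015 + 23623\right) = 75580 \left(-6392\right) = -483107360$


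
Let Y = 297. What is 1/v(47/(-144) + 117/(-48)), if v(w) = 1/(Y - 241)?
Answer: 56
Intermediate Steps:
v(w) = 1/56 (v(w) = 1/(297 - 241) = 1/56)
1/v(47/(-144) + 117/(-48)) = 1/(1/56) = 56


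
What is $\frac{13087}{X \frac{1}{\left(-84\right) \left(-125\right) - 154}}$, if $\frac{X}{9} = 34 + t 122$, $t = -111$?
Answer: $- \frac{67699051}{60786} \approx -1113.7$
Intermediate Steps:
$X = -121572$ ($X = 9 \left(34 - 13542\right) = 9 \left(-13508\right) = -121572$)
$\frac{13087}{X \frac{1}{\left(-84\right) \left(-125\right) - 154}} = \frac{13087}{\left(-121572\right) \frac{1}{\left(-84\right) \left(-125\right) - 154}} = \frac{13087}{\left(-121572\right) \frac{1}{10500 - 154}} = \frac{13087}{\left(-121572\right) \frac{1}{10346}} = \frac{13087}{- \frac{60786}{5173}} = 13087 \left(- \frac{5173}{60786}\right) = - \frac{67699051}{60786}$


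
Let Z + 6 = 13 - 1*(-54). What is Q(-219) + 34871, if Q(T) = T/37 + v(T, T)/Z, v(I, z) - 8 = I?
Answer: 78682681/2257 ≈ 34862.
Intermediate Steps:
v(I, z) = 8 + I
Z = 61 (Z = -6 + (13 - 1*(-54)) = -6 + (13 + 54) = -6 + 67 = 61)
Q(T) = 8/61 + 98*T/2257 (Q(T) = T/37 + (8 + T)/61 = T*(1/37) + (8 + T)*(1/61) = T/37 + (8/61 + T/61) = 8/61 + 98*T/2257)
Q(-219) + 34871 = (8/61 + (98/2257)*(-219)) + 34871 = (8/61 - 21462/2257) + 34871 = -21166/2257 + 34871 = 78682681/2257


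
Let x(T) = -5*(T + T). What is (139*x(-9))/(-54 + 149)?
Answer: 2502/19 ≈ 131.68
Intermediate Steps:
x(T) = -10*T
(139*x(-9))/(-54 + 149) = (139*(-10*(-9)))/(-54 + 149) = (139*90)/95 = 12510*(1/95) = 2502/19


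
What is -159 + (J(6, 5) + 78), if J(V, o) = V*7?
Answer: -39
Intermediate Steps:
J(V, o) = 7*V
-159 + (J(6, 5) + 78) = -159 + (7*6 + 78) = -159 + (42 + 78) = -159 + 120 = -39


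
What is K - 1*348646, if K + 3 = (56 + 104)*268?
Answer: -305769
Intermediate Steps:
K = 42877 (K = -3 + (56 + 104)*268 = -3 + 160*268 = -3 + 42880 = 42877)
K - 1*348646 = 42877 - 1*348646 = 42877 - 348646 = -305769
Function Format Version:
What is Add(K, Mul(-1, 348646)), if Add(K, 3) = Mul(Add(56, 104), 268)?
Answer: -305769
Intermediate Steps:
K = 42877 (K = Add(-3, Mul(Add(56, 104), 268)) = Add(-3, Mul(160, 268)) = Add(-3, 42880) = 42877)
Add(K, Mul(-1, 348646)) = Add(42877, Mul(-1, 348646)) = Add(42877, -348646) = -305769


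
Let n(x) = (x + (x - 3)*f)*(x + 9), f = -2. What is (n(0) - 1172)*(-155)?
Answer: 173290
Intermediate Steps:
n(x) = (6 - x)*(9 + x) (n(x) = (x + (x - 3)*(-2))*(x + 9) = (x + (-3 + x)*(-2))*(9 + x) = (x + (6 - 2*x))*(9 + x) = (6 - x)*(9 + x))
(n(0) - 1172)*(-155) = ((54 - 1*0**2 - 3*0) - 1172)*(-155) = ((54 - 1*0 + 0) - 1172)*(-155) = ((54 + 0 + 0) - 1172)*(-155) = (54 - 1172)*(-155) = -1118*(-155) = 173290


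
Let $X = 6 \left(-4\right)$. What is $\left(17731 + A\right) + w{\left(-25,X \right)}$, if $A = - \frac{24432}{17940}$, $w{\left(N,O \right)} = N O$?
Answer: $\frac{27402809}{1495} \approx 18330.0$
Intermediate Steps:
$X = -24$
$A = - \frac{2036}{1495}$ ($A = \left(-24432\right) \frac{1}{17940} = - \frac{2036}{1495} \approx -1.3619$)
$\left(17731 + A\right) + w{\left(-25,X \right)} = \left(17731 - \frac{2036}{1495}\right) - -600 = \frac{26505809}{1495} + 600 = \frac{27402809}{1495}$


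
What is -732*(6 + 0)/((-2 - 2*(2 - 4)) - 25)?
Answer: 4392/23 ≈ 190.96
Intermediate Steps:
-732*(6 + 0)/((-2 - 2*(2 - 4)) - 25) = -4392/((-2 - 2*(-2)) - 25) = -4392/((-2 - 1*(-4)) - 25) = -4392/((-2 + 4) - 25) = -4392/(2 - 25) = -4392/(-23) = -4392*(-1)/23 = -732*(-6/23) = 4392/23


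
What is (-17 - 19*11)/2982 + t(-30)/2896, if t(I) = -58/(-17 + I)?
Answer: -7647089/101471496 ≈ -0.075362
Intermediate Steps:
(-17 - 19*11)/2982 + t(-30)/2896 = (-17 - 19*11)/2982 - 58/(-17 - 30)/2896 = (-17 - 209)*(1/2982) - 58/(-47)*(1/2896) = -226*1/2982 - 58*(-1/47)*(1/2896) = -113/1491 + (58/47)*(1/2896) = -113/1491 + 29/68056 = -7647089/101471496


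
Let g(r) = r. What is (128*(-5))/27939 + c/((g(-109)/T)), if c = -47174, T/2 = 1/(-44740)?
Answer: -1439262793/34062250935 ≈ -0.042254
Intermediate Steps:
T = -1/22370 (T = 2/(-44740) = 2*(-1/44740) = -1/22370 ≈ -4.4703e-5)
(128*(-5))/27939 + c/((g(-109)/T)) = (128*(-5))/27939 - 47174/((-109/(-1/22370))) = -640*1/27939 - 47174/((-109*(-22370))) = -640/27939 - 47174/2438330 = -640/27939 - 47174*1/2438330 = -640/27939 - 23587/1219165 = -1439262793/34062250935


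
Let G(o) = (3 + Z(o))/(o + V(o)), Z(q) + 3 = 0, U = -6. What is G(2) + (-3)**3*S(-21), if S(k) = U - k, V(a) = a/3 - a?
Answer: -405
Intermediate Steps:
V(a) = -2*a/3 (V(a) = a*(1/3) - a = a/3 - a = -2*a/3)
Z(q) = -3 (Z(q) = -3 + 0 = -3)
G(o) = 0 (G(o) = (3 - 3)/(o - 2*o/3) = 0/((o/3)) = 0*(3/o) = 0)
S(k) = -6 - k
G(2) + (-3)**3*S(-21) = 0 + (-3)**3*(-6 - 1*(-21)) = 0 - 27*(-6 + 21) = 0 - 27*15 = 0 - 405 = -405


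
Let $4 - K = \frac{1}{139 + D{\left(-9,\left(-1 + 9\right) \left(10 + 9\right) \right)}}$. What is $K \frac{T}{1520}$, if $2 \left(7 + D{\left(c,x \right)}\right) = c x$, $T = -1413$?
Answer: $- \frac{1040439}{279680} \approx -3.7201$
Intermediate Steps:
$D{\left(c,x \right)} = -7 + \frac{c x}{2}$
$K = \frac{2209}{552}$ ($K = 4 - \frac{1}{139 + \left(-7 + \frac{1}{2} \left(-9\right) \left(-1 + 9\right) \left(10 + 9\right)\right)} = 4 - \frac{1}{139 + \left(-7 + \frac{1}{2} \left(-9\right) 8 \cdot 19\right)} = 4 - \frac{1}{139 + \left(-7 + \frac{1}{2} \left(-9\right) 152\right)} = 4 - \frac{1}{139 - 691} = 4 - \frac{1}{-552} = 4 - - \frac{1}{552} = 4 + \frac{1}{552} = \frac{2209}{552} \approx 4.0018$)
$K \frac{T}{1520} = \frac{2209 \left(- \frac{1413}{1520}\right)}{552} = \frac{2209 \left(\left(-1413\right) \frac{1}{1520}\right)}{552} = \frac{2209}{552} \left(- \frac{1413}{1520}\right) = - \frac{1040439}{279680}$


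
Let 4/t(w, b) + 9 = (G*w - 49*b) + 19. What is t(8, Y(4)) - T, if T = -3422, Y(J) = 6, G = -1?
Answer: 249805/73 ≈ 3422.0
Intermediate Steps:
t(w, b) = 4/(10 - w - 49*b) (t(w, b) = 4/(-9 + ((-w - 49*b) + 19)) = 4/(-9 + (19 - w - 49*b)) = 4/(10 - w - 49*b))
t(8, Y(4)) - T = -4/(-10 + 8 + 49*6) - 1*(-3422) = -4/(-10 + 8 + 294) + 3422 = -4/292 + 3422 = -4*1/292 + 3422 = -1/73 + 3422 = 249805/73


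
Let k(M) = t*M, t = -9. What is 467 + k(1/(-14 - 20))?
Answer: 15887/34 ≈ 467.26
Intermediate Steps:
k(M) = -9*M
467 + k(1/(-14 - 20)) = 467 - 9/(-14 - 20) = 467 - 9/(-34) = 467 - 9*(-1/34) = 467 + 9/34 = 15887/34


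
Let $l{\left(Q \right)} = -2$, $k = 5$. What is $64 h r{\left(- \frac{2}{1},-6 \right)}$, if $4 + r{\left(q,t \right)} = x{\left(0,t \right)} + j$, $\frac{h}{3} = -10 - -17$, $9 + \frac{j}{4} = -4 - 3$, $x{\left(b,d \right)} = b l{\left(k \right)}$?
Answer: $-91392$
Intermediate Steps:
$x{\left(b,d \right)} = - 2 b$ ($x{\left(b,d \right)} = b \left(-2\right) = - 2 b$)
$j = -64$ ($j = -36 + 4 \left(-4 - 3\right) = -36 + 4 \left(-7\right) = -36 - 28 = -64$)
$h = 21$ ($h = 3 \left(-10 - -17\right) = 3 \left(-10 + 17\right) = 3 \cdot 7 = 21$)
$r{\left(q,t \right)} = -68$ ($r{\left(q,t \right)} = -4 - 64 = -68$)
$64 h r{\left(- \frac{2}{1},-6 \right)} = 64 \cdot 21 \left(-68\right) = 1344 \left(-68\right) = -91392$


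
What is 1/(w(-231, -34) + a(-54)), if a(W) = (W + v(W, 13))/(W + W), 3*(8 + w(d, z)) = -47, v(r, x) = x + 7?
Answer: -54/1261 ≈ -0.042823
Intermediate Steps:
v(r, x) = 7 + x
w(d, z) = -71/3 (w(d, z) = -8 + (1/3)*(-47) = -8 - 47/3 = -71/3)
a(W) = (20 + W)/(2*W) (a(W) = (W + (7 + 13))/(W + W) = (W + 20)/((2*W)) = (20 + W)*(1/(2*W)) = (20 + W)/(2*W))
1/(w(-231, -34) + a(-54)) = 1/(-71/3 + (1/2)*(20 - 54)/(-54)) = 1/(-71/3 + (1/2)*(-1/54)*(-34)) = 1/(-71/3 + 17/54) = 1/(-1261/54) = -54/1261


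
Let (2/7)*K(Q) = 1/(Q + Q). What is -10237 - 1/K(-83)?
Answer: -71327/7 ≈ -10190.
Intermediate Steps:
K(Q) = 7/(4*Q) (K(Q) = 7/(2*(Q + Q)) = 7/(2*((2*Q))) = 7*(1/(2*Q))/2 = 7/(4*Q))
-10237 - 1/K(-83) = -10237 - 1/((7/4)/(-83)) = -10237 - 1/((7/4)*(-1/83)) = -10237 - 1/(-7/332) = -10237 - 1*(-332/7) = -10237 + 332/7 = -71327/7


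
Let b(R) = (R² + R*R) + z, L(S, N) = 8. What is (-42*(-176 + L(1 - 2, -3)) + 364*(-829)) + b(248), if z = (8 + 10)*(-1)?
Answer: -171710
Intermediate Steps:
z = -18 (z = 18*(-1) = -18)
b(R) = -18 + 2*R² (b(R) = (R² + R*R) - 18 = (R² + R²) - 18 = 2*R² - 18 = -18 + 2*R²)
(-42*(-176 + L(1 - 2, -3)) + 364*(-829)) + b(248) = (-42*(-176 + 8) + 364*(-829)) + (-18 + 2*248²) = (-42*(-168) - 301756) + (-18 + 2*61504) = (7056 - 301756) + (-18 + 123008) = -294700 + 122990 = -171710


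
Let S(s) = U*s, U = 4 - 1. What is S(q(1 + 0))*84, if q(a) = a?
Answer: 252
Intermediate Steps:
U = 3
S(s) = 3*s
S(q(1 + 0))*84 = (3*(1 + 0))*84 = (3*1)*84 = 3*84 = 252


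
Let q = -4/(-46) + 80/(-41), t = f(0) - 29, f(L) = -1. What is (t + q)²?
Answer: 902882304/889249 ≈ 1015.3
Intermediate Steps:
t = -30 (t = -1 - 29 = -30)
q = -1758/943 (q = -4*(-1/46) + 80*(-1/41) = 2/23 - 80/41 = -1758/943 ≈ -1.8643)
(t + q)² = (-30 - 1758/943)² = (-30048/943)² = 902882304/889249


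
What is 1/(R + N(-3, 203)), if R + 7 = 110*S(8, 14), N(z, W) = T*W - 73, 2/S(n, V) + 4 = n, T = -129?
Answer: -1/26212 ≈ -3.8150e-5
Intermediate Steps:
S(n, V) = 2/(-4 + n)
N(z, W) = -73 - 129*W (N(z, W) = -129*W - 73 = -73 - 129*W)
R = 48 (R = -7 + 110*(2/(-4 + 8)) = -7 + 110*(2/4) = -7 + 110*(2*(¼)) = -7 + 110*(½) = -7 + 55 = 48)
1/(R + N(-3, 203)) = 1/(48 + (-73 - 129*203)) = 1/(48 + (-73 - 26187)) = 1/(48 - 26260) = 1/(-26212) = -1/26212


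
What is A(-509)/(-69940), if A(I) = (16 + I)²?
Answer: -243049/69940 ≈ -3.4751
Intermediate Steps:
A(-509)/(-69940) = (16 - 509)²/(-69940) = (-493)²*(-1/69940) = 243049*(-1/69940) = -243049/69940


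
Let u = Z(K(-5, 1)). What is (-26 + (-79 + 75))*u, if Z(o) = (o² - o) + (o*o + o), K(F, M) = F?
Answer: -1500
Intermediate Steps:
Z(o) = 2*o² (Z(o) = (o² - o) + (o² + o) = (o² - o) + (o + o²) = 2*o²)
u = 50 (u = 2*(-5)² = 2*25 = 50)
(-26 + (-79 + 75))*u = (-26 + (-79 + 75))*50 = (-26 - 4)*50 = -30*50 = -1500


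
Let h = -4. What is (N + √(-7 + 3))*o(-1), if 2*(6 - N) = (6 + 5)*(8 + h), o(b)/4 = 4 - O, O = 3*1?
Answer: -64 + 8*I ≈ -64.0 + 8.0*I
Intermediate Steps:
O = 3
o(b) = 4 (o(b) = 4*(4 - 1*3) = 4*(4 - 3) = 4*1 = 4)
N = -16 (N = 6 - (6 + 5)*(8 - 4)/2 = 6 - 11*4/2 = 6 - ½*44 = 6 - 22 = -16)
(N + √(-7 + 3))*o(-1) = (-16 + √(-7 + 3))*4 = (-16 + √(-4))*4 = (-16 + 2*I)*4 = -64 + 8*I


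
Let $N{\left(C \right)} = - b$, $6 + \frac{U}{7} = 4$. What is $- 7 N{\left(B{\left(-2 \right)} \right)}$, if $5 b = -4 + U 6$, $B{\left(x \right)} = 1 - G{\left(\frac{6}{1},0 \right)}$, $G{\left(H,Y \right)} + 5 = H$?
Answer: $- \frac{616}{5} \approx -123.2$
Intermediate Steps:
$G{\left(H,Y \right)} = -5 + H$
$U = -14$ ($U = -42 + 7 \cdot 4 = -42 + 28 = -14$)
$B{\left(x \right)} = 0$ ($B{\left(x \right)} = 1 - \left(-5 + \frac{6}{1}\right) = 1 - \left(-5 + 6 \cdot 1\right) = 1 - \left(-5 + 6\right) = 1 - 1 = 0$)
$b = - \frac{88}{5}$ ($b = \frac{-4 - 84}{5} = \frac{1}{5} \left(-88\right) = - \frac{88}{5} \approx -17.6$)
$N{\left(C \right)} = \frac{88}{5}$ ($N{\left(C \right)} = \left(-1\right) \left(- \frac{88}{5}\right) = \frac{88}{5}$)
$- 7 N{\left(B{\left(-2 \right)} \right)} = \left(-7\right) \frac{88}{5} = - \frac{616}{5}$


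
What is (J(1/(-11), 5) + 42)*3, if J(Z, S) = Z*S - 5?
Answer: 1206/11 ≈ 109.64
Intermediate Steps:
J(Z, S) = -5 + S*Z (J(Z, S) = S*Z - 5 = -5 + S*Z)
(J(1/(-11), 5) + 42)*3 = ((-5 + 5/(-11)) + 42)*3 = ((-5 + 5*(-1/11)) + 42)*3 = ((-5 - 5/11) + 42)*3 = (-60/11 + 42)*3 = (402/11)*3 = 1206/11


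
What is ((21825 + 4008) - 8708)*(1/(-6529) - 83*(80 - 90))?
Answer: 92801556625/6529 ≈ 1.4214e+7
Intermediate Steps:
((21825 + 4008) - 8708)*(1/(-6529) - 83*(80 - 90)) = (25833 - 8708)*(-1/6529 - 83*(-10)) = 17125*(-1/6529 + 830) = 17125*(5419069/6529) = 92801556625/6529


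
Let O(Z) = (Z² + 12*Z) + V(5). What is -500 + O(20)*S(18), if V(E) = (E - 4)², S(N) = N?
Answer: 11038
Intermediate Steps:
V(E) = (-4 + E)²
O(Z) = 1 + Z² + 12*Z (O(Z) = (Z² + 12*Z) + (-4 + 5)² = (Z² + 12*Z) + 1² = (Z² + 12*Z) + 1 = 1 + Z² + 12*Z)
-500 + O(20)*S(18) = -500 + (1 + 20² + 12*20)*18 = -500 + (1 + 400 + 240)*18 = -500 + 641*18 = -500 + 11538 = 11038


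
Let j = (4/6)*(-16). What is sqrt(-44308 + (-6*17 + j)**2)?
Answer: 4*I*sqrt(17783)/3 ≈ 177.8*I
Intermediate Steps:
j = -32/3 (j = (4*(1/6))*(-16) = (2/3)*(-16) = -32/3 ≈ -10.667)
sqrt(-44308 + (-6*17 + j)**2) = sqrt(-44308 + (-6*17 - 32/3)**2) = sqrt(-44308 + (-102 - 32/3)**2) = sqrt(-44308 + (-338/3)**2) = sqrt(-44308 + 114244/9) = sqrt(-284528/9) = 4*I*sqrt(17783)/3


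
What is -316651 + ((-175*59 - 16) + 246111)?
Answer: -80881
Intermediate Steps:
-316651 + ((-175*59 - 16) + 246111) = -316651 + ((-10325 - 16) + 246111) = -316651 + (-10341 + 246111) = -316651 + 235770 = -80881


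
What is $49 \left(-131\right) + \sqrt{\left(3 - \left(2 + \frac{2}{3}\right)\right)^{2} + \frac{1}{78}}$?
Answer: $-6419 + \frac{\sqrt{754}}{78} \approx -6418.6$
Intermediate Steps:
$49 \left(-131\right) + \sqrt{\left(3 - \left(2 + \frac{2}{3}\right)\right)^{2} + \frac{1}{78}} = -6419 + \sqrt{\left(3 - \frac{8}{3}\right)^{2} + \frac{1}{78}} = -6419 + \sqrt{\left(\frac{1}{3}\right)^{2} + \frac{1}{78}} = -6419 + \sqrt{\frac{1}{9} + \frac{1}{78}} = -6419 + \sqrt{\frac{29}{234}} = -6419 + \frac{\sqrt{754}}{78}$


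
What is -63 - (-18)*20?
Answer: 297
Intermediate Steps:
-63 - (-18)*20 = -63 - 1*(-360) = -63 + 360 = 297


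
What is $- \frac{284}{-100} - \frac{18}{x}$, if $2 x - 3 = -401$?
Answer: $\frac{14579}{4975} \approx 2.9305$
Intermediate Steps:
$x = -199$ ($x = \frac{3}{2} + \frac{1}{2} \left(-401\right) = \frac{3}{2} - \frac{401}{2} = -199$)
$- \frac{284}{-100} - \frac{18}{x} = - \frac{284}{-100} - \frac{18}{-199} = \left(-284\right) \left(- \frac{1}{100}\right) - - \frac{18}{199} = \frac{71}{25} + \frac{18}{199} = \frac{14579}{4975}$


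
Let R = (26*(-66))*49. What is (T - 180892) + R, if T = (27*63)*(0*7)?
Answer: -264976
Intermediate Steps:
T = 0 (T = 1701*0 = 0)
R = -84084 (R = -1716*49 = -84084)
(T - 180892) + R = (0 - 180892) - 84084 = -180892 - 84084 = -264976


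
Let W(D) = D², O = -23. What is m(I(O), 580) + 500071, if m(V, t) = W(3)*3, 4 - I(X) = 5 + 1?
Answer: 500098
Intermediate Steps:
I(X) = -2 (I(X) = 4 - (5 + 1) = 4 - 1*6 = 4 - 6 = -2)
m(V, t) = 27 (m(V, t) = 3²*3 = 9*3 = 27)
m(I(O), 580) + 500071 = 27 + 500071 = 500098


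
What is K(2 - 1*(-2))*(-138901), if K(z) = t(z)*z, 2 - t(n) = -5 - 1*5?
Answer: -6667248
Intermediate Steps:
t(n) = 12 (t(n) = 2 - (-5 - 1*5) = 2 - (-5 - 5) = 2 - 1*(-10) = 2 + 10 = 12)
K(z) = 12*z
K(2 - 1*(-2))*(-138901) = (12*(2 - 1*(-2)))*(-138901) = (12*(2 + 2))*(-138901) = (12*4)*(-138901) = 48*(-138901) = -6667248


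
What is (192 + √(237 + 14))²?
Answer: (192 + √251)² ≈ 43199.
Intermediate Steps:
(192 + √(237 + 14))² = (192 + √251)²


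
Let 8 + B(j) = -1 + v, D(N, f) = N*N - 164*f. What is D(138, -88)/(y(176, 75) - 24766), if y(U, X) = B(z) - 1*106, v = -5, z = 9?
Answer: -16738/12443 ≈ -1.3452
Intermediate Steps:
D(N, f) = N² - 164*f
B(j) = -14 (B(j) = -8 + (-1 - 5) = -8 - 6 = -14)
y(U, X) = -120 (y(U, X) = -14 - 1*106 = -14 - 106 = -120)
D(138, -88)/(y(176, 75) - 24766) = (138² - 164*(-88))/(-120 - 24766) = (19044 + 14432)/(-24886) = 33476*(-1/24886) = -16738/12443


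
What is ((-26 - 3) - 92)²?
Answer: 14641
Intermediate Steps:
((-26 - 3) - 92)² = (-29 - 92)² = (-121)² = 14641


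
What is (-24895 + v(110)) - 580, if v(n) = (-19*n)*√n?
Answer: -25475 - 2090*√110 ≈ -47395.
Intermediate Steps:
v(n) = -19*n^(3/2)
(-24895 + v(110)) - 580 = (-24895 - 2090*√110) - 580 = -25475 - 2090*√110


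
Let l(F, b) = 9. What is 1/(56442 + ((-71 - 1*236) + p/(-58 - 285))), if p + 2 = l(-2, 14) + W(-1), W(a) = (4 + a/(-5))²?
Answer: 1225/68765287 ≈ 1.7814e-5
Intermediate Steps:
W(a) = (4 - a/5)² (W(a) = (4 + a*(-⅕))² = (4 - a/5)²)
p = 616/25 (p = -2 + (9 + (-20 - 1)²/25) = -2 + (9 + (1/25)*(-21)²) = -2 + (9 + (1/25)*441) = -2 + (9 + 441/25) = -2 + 666/25 = 616/25 ≈ 24.640)
1/(56442 + ((-71 - 1*236) + p/(-58 - 285))) = 1/(56442 + ((-71 - 1*236) + (616/25)/(-58 - 285))) = 1/(56442 + ((-71 - 236) + (616/25)/(-343))) = 1/(56442 + (-307 - 1/343*616/25)) = 1/(56442 + (-307 - 88/1225)) = 1/(56442 - 376163/1225) = 1/(68765287/1225) = 1225/68765287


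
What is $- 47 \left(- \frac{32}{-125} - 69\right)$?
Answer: $\frac{403871}{125} \approx 3231.0$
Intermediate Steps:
$- 47 \left(- \frac{32}{-125} - 69\right) = - 47 \left(\left(-32\right) \left(- \frac{1}{125}\right) - 69\right) = - 47 \left(\frac{32}{125} - 69\right) = \left(-47\right) \left(- \frac{8593}{125}\right) = \frac{403871}{125}$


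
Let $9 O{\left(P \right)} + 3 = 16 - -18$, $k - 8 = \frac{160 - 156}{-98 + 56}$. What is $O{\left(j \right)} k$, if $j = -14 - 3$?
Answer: $\frac{5146}{189} \approx 27.228$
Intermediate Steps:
$j = -17$
$k = \frac{166}{21}$ ($k = 8 + \frac{160 - 156}{-98 + 56} = 8 + \frac{4}{-42} = 8 + 4 \left(- \frac{1}{42}\right) = 8 - \frac{2}{21} = \frac{166}{21} \approx 7.9048$)
$O{\left(P \right)} = \frac{31}{9}$ ($O{\left(P \right)} = - \frac{1}{3} + \frac{16 - -18}{9} = - \frac{1}{3} + \frac{16 + 18}{9} = - \frac{1}{3} + \frac{1}{9} \cdot 34 = - \frac{1}{3} + \frac{34}{9} = \frac{31}{9}$)
$O{\left(j \right)} k = \frac{31}{9} \cdot \frac{166}{21} = \frac{5146}{189}$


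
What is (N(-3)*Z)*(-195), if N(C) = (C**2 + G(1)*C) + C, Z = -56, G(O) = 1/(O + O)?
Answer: 49140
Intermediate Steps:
G(O) = 1/(2*O)
N(C) = C**2 + 3*C/2 (N(C) = (C**2 + ((1/2)/1)*C) + C = (C**2 + ((1/2)*1)*C) + C = (C**2 + C/2) + C = C**2 + 3*C/2)
(N(-3)*Z)*(-195) = (((1/2)*(-3)*(3 + 2*(-3)))*(-56))*(-195) = (((1/2)*(-3)*(3 - 6))*(-56))*(-195) = (((1/2)*(-3)*(-3))*(-56))*(-195) = ((9/2)*(-56))*(-195) = -252*(-195) = 49140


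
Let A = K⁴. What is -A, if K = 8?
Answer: -4096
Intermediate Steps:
A = 4096 (A = 8⁴ = 4096)
-A = -1*4096 = -4096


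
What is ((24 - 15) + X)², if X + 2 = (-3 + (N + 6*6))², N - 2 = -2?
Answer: 1201216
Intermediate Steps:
N = 0 (N = 2 - 2 = 0)
X = 1087 (X = -2 + (-3 + (0 + 6*6))² = -2 + (-3 + (0 + 36))² = -2 + (-3 + 36)² = -2 + 33² = -2 + 1089 = 1087)
((24 - 15) + X)² = ((24 - 15) + 1087)² = (9 + 1087)² = 1096² = 1201216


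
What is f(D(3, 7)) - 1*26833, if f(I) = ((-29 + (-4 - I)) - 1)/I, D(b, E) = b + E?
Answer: -134187/5 ≈ -26837.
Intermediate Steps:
D(b, E) = E + b
f(I) = (-34 - I)/I (f(I) = ((-33 - I) - 1)/I = (-34 - I)/I)
f(D(3, 7)) - 1*26833 = (-34 - (7 + 3))/(7 + 3) - 1*26833 = (-34 - 1*10)/10 - 26833 = (-34 - 10)/10 - 26833 = (⅒)*(-44) - 26833 = -22/5 - 26833 = -134187/5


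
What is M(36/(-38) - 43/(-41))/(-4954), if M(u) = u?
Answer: -79/3859166 ≈ -2.0471e-5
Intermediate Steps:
M(36/(-38) - 43/(-41))/(-4954) = (36/(-38) - 43/(-41))/(-4954) = (36*(-1/38) - 43*(-1/41))*(-1/4954) = (-18/19 + 43/41)*(-1/4954) = (79/779)*(-1/4954) = -79/3859166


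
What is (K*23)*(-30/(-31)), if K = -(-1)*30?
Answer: 20700/31 ≈ 667.74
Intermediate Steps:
K = 30 (K = -1*(-30) = 30)
(K*23)*(-30/(-31)) = (30*23)*(-30/(-31)) = 690*(-30*(-1/31)) = 690*(30/31) = 20700/31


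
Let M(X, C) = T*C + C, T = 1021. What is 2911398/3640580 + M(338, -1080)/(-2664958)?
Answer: 2944269993021/2425498198910 ≈ 1.2139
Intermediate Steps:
M(X, C) = 1022*C (M(X, C) = 1021*C + C = 1022*C)
2911398/3640580 + M(338, -1080)/(-2664958) = 2911398/3640580 + (1022*(-1080))/(-2664958) = 2911398*(1/3640580) - 1103760*(-1/2664958) = 1455699/1820290 + 551880/1332479 = 2944269993021/2425498198910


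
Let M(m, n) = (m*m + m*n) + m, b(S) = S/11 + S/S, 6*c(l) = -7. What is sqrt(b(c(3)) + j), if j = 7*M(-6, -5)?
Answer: sqrt(1833414)/66 ≈ 20.516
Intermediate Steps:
c(l) = -7/6 (c(l) = (1/6)*(-7) = -7/6)
b(S) = 1 + S/11 (b(S) = S*(1/11) + 1 = S/11 + 1 = 1 + S/11)
M(m, n) = m + m**2 + m*n (M(m, n) = (m**2 + m*n) + m = m + m**2 + m*n)
j = 420 (j = 7*(-6*(1 - 6 - 5)) = 7*(-6*(-10)) = 7*60 = 420)
sqrt(b(c(3)) + j) = sqrt((1 + (1/11)*(-7/6)) + 420) = sqrt((1 - 7/66) + 420) = sqrt(59/66 + 420) = sqrt(27779/66) = sqrt(1833414)/66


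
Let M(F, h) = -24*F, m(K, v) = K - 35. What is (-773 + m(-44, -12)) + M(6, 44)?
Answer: -996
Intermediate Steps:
m(K, v) = -35 + K
(-773 + m(-44, -12)) + M(6, 44) = (-773 + (-35 - 44)) - 24*6 = (-773 - 79) - 144 = -852 - 144 = -996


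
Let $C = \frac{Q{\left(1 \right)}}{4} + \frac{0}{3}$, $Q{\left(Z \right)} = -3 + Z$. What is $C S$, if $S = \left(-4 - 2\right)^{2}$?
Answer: $-18$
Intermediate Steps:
$S = 36$ ($S = \left(-6\right)^{2} = 36$)
$C = - \frac{1}{2}$ ($C = \frac{-3 + 1}{4} + \frac{0}{3} = \left(-2\right) \frac{1}{4} + 0 \cdot \frac{1}{3} = - \frac{1}{2} + 0 = - \frac{1}{2} \approx -0.5$)
$C S = \left(- \frac{1}{2}\right) 36 = -18$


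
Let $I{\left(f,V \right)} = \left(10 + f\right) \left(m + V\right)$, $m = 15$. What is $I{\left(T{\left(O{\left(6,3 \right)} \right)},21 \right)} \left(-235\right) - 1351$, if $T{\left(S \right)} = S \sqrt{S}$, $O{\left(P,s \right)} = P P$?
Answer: $-1913311$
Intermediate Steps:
$O{\left(P,s \right)} = P^{2}$
$T{\left(S \right)} = S^{\frac{3}{2}}$
$I{\left(f,V \right)} = \left(10 + f\right) \left(15 + V\right)$
$I{\left(T{\left(O{\left(6,3 \right)} \right)},21 \right)} \left(-235\right) - 1351 = \left(150 + 10 \cdot 21 + 15 \left(6^{2}\right)^{\frac{3}{2}} + 21 \left(6^{2}\right)^{\frac{3}{2}}\right) \left(-235\right) - 1351 = \left(150 + 210 + 15 \cdot 36^{\frac{3}{2}} + 21 \cdot 36^{\frac{3}{2}}\right) \left(-235\right) - 1351 = \left(150 + 210 + 15 \cdot 216 + 21 \cdot 216\right) \left(-235\right) - 1351 = \left(150 + 210 + 3240 + 4536\right) \left(-235\right) - 1351 = 8136 \left(-235\right) - 1351 = -1911960 - 1351 = -1913311$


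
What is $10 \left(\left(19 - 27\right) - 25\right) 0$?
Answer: $0$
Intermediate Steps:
$10 \left(\left(19 - 27\right) - 25\right) 0 = 10 \left(-8 - 25\right) 0 = 10 \left(\left(-33\right) 0\right) = 10 \cdot 0 = 0$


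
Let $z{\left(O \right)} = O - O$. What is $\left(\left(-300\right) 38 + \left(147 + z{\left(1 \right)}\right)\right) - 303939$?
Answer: $-315192$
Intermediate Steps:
$z{\left(O \right)} = 0$
$\left(\left(-300\right) 38 + \left(147 + z{\left(1 \right)}\right)\right) - 303939 = \left(\left(-300\right) 38 + \left(147 + 0\right)\right) - 303939 = \left(-11400 + 147\right) - 303939 = -11253 - 303939 = -315192$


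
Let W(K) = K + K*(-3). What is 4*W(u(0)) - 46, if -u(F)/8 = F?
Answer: -46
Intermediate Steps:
u(F) = -8*F
W(K) = -2*K (W(K) = K - 3*K = -2*K)
4*W(u(0)) - 46 = 4*(-(-16)*0) - 46 = 4*(-2*0) - 46 = 4*0 - 46 = 0 - 46 = -46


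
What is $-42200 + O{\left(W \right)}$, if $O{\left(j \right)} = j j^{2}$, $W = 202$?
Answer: $8200208$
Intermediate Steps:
$O{\left(j \right)} = j^{3}$
$-42200 + O{\left(W \right)} = -42200 + 202^{3} = -42200 + 8242408 = 8200208$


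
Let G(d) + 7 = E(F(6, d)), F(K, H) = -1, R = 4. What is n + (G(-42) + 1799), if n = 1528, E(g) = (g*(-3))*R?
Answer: 3332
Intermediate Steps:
E(g) = -12*g (E(g) = (g*(-3))*4 = -3*g*4 = -12*g)
G(d) = 5 (G(d) = -7 - 12*(-1) = -7 + 12 = 5)
n + (G(-42) + 1799) = 1528 + (5 + 1799) = 1528 + 1804 = 3332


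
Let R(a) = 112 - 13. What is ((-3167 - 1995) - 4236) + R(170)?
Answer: -9299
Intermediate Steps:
R(a) = 99
((-3167 - 1995) - 4236) + R(170) = ((-3167 - 1995) - 4236) + 99 = (-5162 - 4236) + 99 = -9398 + 99 = -9299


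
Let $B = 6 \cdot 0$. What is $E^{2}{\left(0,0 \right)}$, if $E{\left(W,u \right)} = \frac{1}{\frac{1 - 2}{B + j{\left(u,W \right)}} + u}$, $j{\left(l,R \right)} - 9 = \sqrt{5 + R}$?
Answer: $\left(9 + \sqrt{5}\right)^{2} \approx 126.25$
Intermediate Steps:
$j{\left(l,R \right)} = 9 + \sqrt{5 + R}$
$B = 0$
$E{\left(W,u \right)} = \frac{1}{u - \frac{1}{9 + \sqrt{5 + W}}}$ ($E{\left(W,u \right)} = \frac{1}{\frac{1 - 2}{0 + \left(9 + \sqrt{5 + W}\right)} + u} = \frac{1}{- \frac{1}{9 + \sqrt{5 + W}} + u} = \frac{1}{u - \frac{1}{9 + \sqrt{5 + W}}}$)
$E^{2}{\left(0,0 \right)} = \left(\frac{9 + \sqrt{5 + 0}}{-1 + 0 \left(9 + \sqrt{5 + 0}\right)}\right)^{2} = \left(\frac{9 + \sqrt{5}}{-1 + 0 \left(9 + \sqrt{5}\right)}\right)^{2} = \left(\frac{9 + \sqrt{5}}{-1 + 0}\right)^{2} = \left(\frac{9 + \sqrt{5}}{-1}\right)^{2} = \left(- (9 + \sqrt{5})\right)^{2} = \left(-9 - \sqrt{5}\right)^{2}$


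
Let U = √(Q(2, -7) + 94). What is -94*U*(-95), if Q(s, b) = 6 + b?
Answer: 8930*√93 ≈ 86118.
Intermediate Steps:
U = √93 (U = √((6 - 7) + 94) = √(-1 + 94) = √93 ≈ 9.6436)
-94*U*(-95) = -94*√93*(-95) = 8930*√93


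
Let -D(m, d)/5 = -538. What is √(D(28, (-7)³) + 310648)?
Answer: √313338 ≈ 559.77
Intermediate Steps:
D(m, d) = 2690 (D(m, d) = -5*(-538) = 2690)
√(D(28, (-7)³) + 310648) = √(2690 + 310648) = √313338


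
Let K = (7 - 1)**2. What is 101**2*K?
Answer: 367236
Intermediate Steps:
K = 36 (K = 6**2 = 36)
101**2*K = 101**2*36 = 10201*36 = 367236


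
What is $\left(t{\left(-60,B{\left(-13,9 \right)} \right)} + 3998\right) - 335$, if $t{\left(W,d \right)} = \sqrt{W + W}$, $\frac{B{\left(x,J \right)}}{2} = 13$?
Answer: $3663 + 2 i \sqrt{30} \approx 3663.0 + 10.954 i$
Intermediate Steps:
$B{\left(x,J \right)} = 26$ ($B{\left(x,J \right)} = 2 \cdot 13 = 26$)
$t{\left(W,d \right)} = \sqrt{2} \sqrt{W}$ ($t{\left(W,d \right)} = \sqrt{2 W} = \sqrt{2} \sqrt{W}$)
$\left(t{\left(-60,B{\left(-13,9 \right)} \right)} + 3998\right) - 335 = \left(\sqrt{2} \sqrt{-60} + 3998\right) - 335 = \left(\sqrt{2} \cdot 2 i \sqrt{15} + 3998\right) - 335 = \left(2 i \sqrt{30} + 3998\right) - 335 = \left(3998 + 2 i \sqrt{30}\right) - 335 = 3663 + 2 i \sqrt{30}$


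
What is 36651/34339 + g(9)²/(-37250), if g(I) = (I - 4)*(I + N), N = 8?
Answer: 44686019/51165110 ≈ 0.87337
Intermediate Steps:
g(I) = (-4 + I)*(8 + I) (g(I) = (I - 4)*(I + 8) = (-4 + I)*(8 + I))
36651/34339 + g(9)²/(-37250) = 36651/34339 + (-32 + 9² + 4*9)²/(-37250) = 36651*(1/34339) + (-32 + 81 + 36)²*(-1/37250) = 36651/34339 + 85²*(-1/37250) = 36651/34339 + 7225*(-1/37250) = 36651/34339 - 289/1490 = 44686019/51165110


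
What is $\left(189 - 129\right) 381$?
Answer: $22860$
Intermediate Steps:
$\left(189 - 129\right) 381 = 60 \cdot 381 = 22860$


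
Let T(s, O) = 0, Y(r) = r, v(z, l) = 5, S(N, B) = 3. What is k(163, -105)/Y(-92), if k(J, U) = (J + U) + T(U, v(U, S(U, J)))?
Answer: -29/46 ≈ -0.63043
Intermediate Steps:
k(J, U) = J + U (k(J, U) = (J + U) + 0 = J + U)
k(163, -105)/Y(-92) = (163 - 105)/(-92) = 58*(-1/92) = -29/46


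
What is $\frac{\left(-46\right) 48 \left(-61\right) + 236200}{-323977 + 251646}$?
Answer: $- \frac{52984}{10333} \approx -5.1276$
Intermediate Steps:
$\frac{\left(-46\right) 48 \left(-61\right) + 236200}{-323977 + 251646} = \frac{\left(-2208\right) \left(-61\right) + 236200}{-72331} = \left(134688 + 236200\right) \left(- \frac{1}{72331}\right) = 370888 \left(- \frac{1}{72331}\right) = - \frac{52984}{10333}$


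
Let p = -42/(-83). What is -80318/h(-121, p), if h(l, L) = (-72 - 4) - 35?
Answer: 80318/111 ≈ 723.59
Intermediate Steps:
p = 42/83 (p = -42*(-1/83) = 42/83 ≈ 0.50602)
h(l, L) = -111 (h(l, L) = -76 - 35 = -111)
-80318/h(-121, p) = -80318/(-111) = -80318*(-1/111) = 80318/111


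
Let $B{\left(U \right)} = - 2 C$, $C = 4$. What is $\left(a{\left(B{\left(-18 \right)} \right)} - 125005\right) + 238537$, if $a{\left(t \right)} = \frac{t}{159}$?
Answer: $\frac{18051580}{159} \approx 1.1353 \cdot 10^{5}$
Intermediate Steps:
$B{\left(U \right)} = -8$ ($B{\left(U \right)} = \left(-2\right) 4 = -8$)
$a{\left(t \right)} = \frac{t}{159}$ ($a{\left(t \right)} = t \frac{1}{159} = \frac{t}{159}$)
$\left(a{\left(B{\left(-18 \right)} \right)} - 125005\right) + 238537 = \left(\frac{1}{159} \left(-8\right) - 125005\right) + 238537 = \left(- \frac{8}{159} - 125005\right) + 238537 = - \frac{19875803}{159} + 238537 = \frac{18051580}{159}$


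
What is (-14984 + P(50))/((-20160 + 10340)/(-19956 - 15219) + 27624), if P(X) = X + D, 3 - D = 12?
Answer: -105124005/194336804 ≈ -0.54094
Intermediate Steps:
D = -9 (D = 3 - 1*12 = 3 - 12 = -9)
P(X) = -9 + X (P(X) = X - 9 = -9 + X)
(-14984 + P(50))/((-20160 + 10340)/(-19956 - 15219) + 27624) = (-14984 + (-9 + 50))/((-20160 + 10340)/(-19956 - 15219) + 27624) = (-14984 + 41)/(-9820/(-35175) + 27624) = -14943/(-9820*(-1/35175) + 27624) = -14943/(1964/7035 + 27624) = -14943/194336804/7035 = -14943*7035/194336804 = -105124005/194336804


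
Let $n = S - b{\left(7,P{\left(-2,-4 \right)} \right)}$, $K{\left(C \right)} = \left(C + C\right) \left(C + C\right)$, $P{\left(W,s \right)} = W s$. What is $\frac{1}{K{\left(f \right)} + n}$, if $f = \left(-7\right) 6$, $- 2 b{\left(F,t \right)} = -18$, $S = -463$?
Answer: $\frac{1}{6584} \approx 0.00015188$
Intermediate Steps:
$b{\left(F,t \right)} = 9$ ($b{\left(F,t \right)} = \left(- \frac{1}{2}\right) \left(-18\right) = 9$)
$f = -42$
$K{\left(C \right)} = 4 C^{2}$ ($K{\left(C \right)} = 2 C 2 C = 4 C^{2}$)
$n = -472$ ($n = -463 - 9 = -472$)
$\frac{1}{K{\left(f \right)} + n} = \frac{1}{4 \left(-42\right)^{2} - 472} = \frac{1}{4 \cdot 1764 - 472} = \frac{1}{7056 - 472} = \frac{1}{6584}$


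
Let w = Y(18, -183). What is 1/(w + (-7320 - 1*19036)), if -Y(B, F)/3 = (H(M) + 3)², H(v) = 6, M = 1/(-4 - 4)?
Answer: -1/26599 ≈ -3.7595e-5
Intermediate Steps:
M = -⅛ (M = 1/(-8) = -⅛ ≈ -0.12500)
Y(B, F) = -243 (Y(B, F) = -3*(6 + 3)² = -3*9² = -3*81 = -243)
w = -243
1/(w + (-7320 - 1*19036)) = 1/(-243 + (-7320 - 1*19036)) = 1/(-243 + (-7320 - 19036)) = 1/(-243 - 26356) = 1/(-26599) = -1/26599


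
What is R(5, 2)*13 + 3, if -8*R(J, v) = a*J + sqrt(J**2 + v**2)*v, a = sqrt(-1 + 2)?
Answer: -41/8 - 13*sqrt(29)/4 ≈ -22.627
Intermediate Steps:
a = 1 (a = sqrt(1) = 1)
R(J, v) = -J/8 - v*sqrt(J**2 + v**2)/8 (R(J, v) = -(1*J + sqrt(J**2 + v**2)*v)/8 = -(J + v*sqrt(J**2 + v**2))/8 = -J/8 - v*sqrt(J**2 + v**2)/8)
R(5, 2)*13 + 3 = (-1/8*5 - 1/8*2*sqrt(5**2 + 2**2))*13 + 3 = (-5/8 - 1/8*2*sqrt(25 + 4))*13 + 3 = (-5/8 - 1/8*2*sqrt(29))*13 + 3 = (-5/8 - sqrt(29)/4)*13 + 3 = (-65/8 - 13*sqrt(29)/4) + 3 = -41/8 - 13*sqrt(29)/4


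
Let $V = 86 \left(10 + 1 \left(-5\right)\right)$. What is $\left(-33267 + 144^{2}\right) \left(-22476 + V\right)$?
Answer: $276258426$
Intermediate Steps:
$V = 430$ ($V = 86 \left(10 - 5\right) = 86 \cdot 5 = 430$)
$\left(-33267 + 144^{2}\right) \left(-22476 + V\right) = \left(-33267 + 144^{2}\right) \left(-22476 + 430\right) = \left(-33267 + 20736\right) \left(-22046\right) = \left(-12531\right) \left(-22046\right) = 276258426$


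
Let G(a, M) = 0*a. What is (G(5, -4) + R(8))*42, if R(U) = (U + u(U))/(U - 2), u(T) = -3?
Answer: 35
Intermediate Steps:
G(a, M) = 0
R(U) = (-3 + U)/(-2 + U) (R(U) = (U - 3)/(U - 2) = (-3 + U)/(-2 + U))
(G(5, -4) + R(8))*42 = (0 + (-3 + 8)/(-2 + 8))*42 = (0 + 5/6)*42 = (5/6)*42 = 35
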